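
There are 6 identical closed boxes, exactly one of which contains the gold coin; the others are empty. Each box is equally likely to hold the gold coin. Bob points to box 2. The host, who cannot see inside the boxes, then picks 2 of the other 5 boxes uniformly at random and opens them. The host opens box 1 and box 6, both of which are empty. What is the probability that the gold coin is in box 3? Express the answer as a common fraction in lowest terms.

1/4

Apply Bayes' rule, conditioning on where the gold coin actually is.
If it is in either of boxes 1 and 6 (prior 1/6 each): that box was opened and seen not to hold the prize — ruled out; weight (1/6)·0 = 0 each.
If it is in any of boxes 2, 3, 4, and 5 (prior 1/6 each): the host picks exactly this set with probability 1/10 regardless, and none is the prize; weight (1/6)·(1/10) = 1/60 each.
The weights sum to 1/15.
So P(the gold coin in box 3 | the host opened box 1 and box 6) = (1/60) / (1/15) = 1/4.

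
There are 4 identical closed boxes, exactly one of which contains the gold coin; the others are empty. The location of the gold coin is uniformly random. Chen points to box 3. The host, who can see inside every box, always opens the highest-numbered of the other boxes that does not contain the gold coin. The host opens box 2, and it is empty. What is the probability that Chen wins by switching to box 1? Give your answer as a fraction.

0

Condition on the true location of the gold coin.
If it is in either of boxes 1 and 3 (prior 1/4 each): the host would have opened box 4 instead, probability 0; weight (1/4)·0 = 0 each.
If it is in box 2 (prior 1/4): the host opened box 2, so this case is ruled out; weight (1/4)·0 = 0.
If it is in box 4 (prior 1/4): box 2 is the highest-numbered option available, probability 1; weight (1/4)·1 = 1/4.
The weights sum to 1/4.
So P(the gold coin in box 1 | the host opened box 2) = 0 / (1/4) = 0.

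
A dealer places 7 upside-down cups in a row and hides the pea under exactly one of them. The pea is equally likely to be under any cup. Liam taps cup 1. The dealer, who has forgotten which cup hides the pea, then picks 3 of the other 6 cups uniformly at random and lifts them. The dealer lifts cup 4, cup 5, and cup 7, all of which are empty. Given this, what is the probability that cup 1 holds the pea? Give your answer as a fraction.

1/4

Consider each possible location of the pea in turn.
If it is under any of cups 1, 2, 3, and 6 (prior 1/7 each): the dealer picks exactly this set with probability 1/20 regardless, and none is the prize; weight (1/7)·(1/20) = 1/140 each.
If it is under any of cups 4, 5, and 7 (prior 1/7 each): that cup was opened and seen not to hold the prize — ruled out; weight (1/7)·0 = 0 each.
The weights sum to 1/35.
So P(the pea under cup 1 | the dealer opened cup 4, cup 5, and cup 7) = (1/140) / (1/35) = 1/4.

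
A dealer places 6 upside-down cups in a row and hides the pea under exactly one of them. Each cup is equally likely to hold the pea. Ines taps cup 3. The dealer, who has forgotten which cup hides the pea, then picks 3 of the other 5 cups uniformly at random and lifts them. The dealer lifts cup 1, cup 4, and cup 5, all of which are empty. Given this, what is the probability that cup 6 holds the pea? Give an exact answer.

1/3

Because the dealer chose which cups to lift without knowing where the pea is, the choice is independent of the prize location. Learning that none of the 3 opened cups holds the pea simply rules out those 3 locations and leaves the remaining 3 cups still equally likely by symmetry.
So P(the pea under cup 6) = 1/3.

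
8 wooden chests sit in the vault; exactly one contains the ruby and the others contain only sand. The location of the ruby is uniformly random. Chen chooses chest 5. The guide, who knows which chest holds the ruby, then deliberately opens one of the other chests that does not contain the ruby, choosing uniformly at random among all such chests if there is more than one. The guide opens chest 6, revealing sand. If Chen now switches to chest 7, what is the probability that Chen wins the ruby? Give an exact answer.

7/48

Consider each possible location of the ruby in turn.
If it is in any of chests 1, 2, 3, 4, 7, and 8 (prior 1/8 each): the guide has 6 equally likely choices, so probability 1/6; weight (1/8)·(1/6) = 1/48 each.
If it is in chest 5 (prior 1/8): the guide has 7 equally likely choices, so probability 1/7; weight (1/8)·(1/7) = 1/56.
If it is in chest 6 (prior 1/8): the guide opened chest 6, so this case is ruled out; weight (1/8)·0 = 0.
The weights sum to 1/7.
So P(the ruby in chest 7 | the guide opened chest 6) = (1/48) / (1/7) = 7/48.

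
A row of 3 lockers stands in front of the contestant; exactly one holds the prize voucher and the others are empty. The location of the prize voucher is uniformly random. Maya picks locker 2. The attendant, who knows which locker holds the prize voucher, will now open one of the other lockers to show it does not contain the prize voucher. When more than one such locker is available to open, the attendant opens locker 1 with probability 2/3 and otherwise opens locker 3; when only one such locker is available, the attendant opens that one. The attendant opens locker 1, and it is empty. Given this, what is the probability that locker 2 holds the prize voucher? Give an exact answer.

2/5

Condition on the true location of the prize voucher.
If it is in locker 1 (prior 1/3): the attendant opened locker 1, so this case is ruled out; weight (1/3)·0 = 0.
If it is in locker 2 (prior 1/3): locker 1 is available, opened with probability 2/3; weight (1/3)·(2/3) = 2/9.
If it is in locker 3 (prior 1/3): only locker 1 is available, probability 1; weight (1/3)·1 = 1/3.
The weights sum to 5/9.
So P(the prize voucher in locker 2 | the attendant opened locker 1) = (2/9) / (5/9) = 2/5.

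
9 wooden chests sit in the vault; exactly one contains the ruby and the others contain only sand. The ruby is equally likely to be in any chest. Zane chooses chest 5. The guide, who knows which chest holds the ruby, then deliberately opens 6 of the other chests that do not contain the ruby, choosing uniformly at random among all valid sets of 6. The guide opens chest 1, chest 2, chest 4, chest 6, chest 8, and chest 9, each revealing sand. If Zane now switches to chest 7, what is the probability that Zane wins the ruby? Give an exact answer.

Consider each possible location of the ruby in turn.
If it is in any of chests 1, 2, 4, 6, 8, and 9 (prior 1/9 each): that chest was opened and seen not to hold the prize — ruled out; weight (1/9)·0 = 0 each.
If it is in either of chests 3 and 7 (prior 1/9 each): the guide has 7 equally likely choices, so probability 1/7; weight (1/9)·(1/7) = 1/63 each.
If it is in chest 5 (prior 1/9): the guide has 28 equally likely choices, so probability 1/28; weight (1/9)·(1/28) = 1/252.
The weights sum to 1/28.
So P(the ruby in chest 7 | the guide opened chest 1, chest 2, chest 4, chest 6, chest 8, and chest 9) = (1/63) / (1/28) = 4/9.

4/9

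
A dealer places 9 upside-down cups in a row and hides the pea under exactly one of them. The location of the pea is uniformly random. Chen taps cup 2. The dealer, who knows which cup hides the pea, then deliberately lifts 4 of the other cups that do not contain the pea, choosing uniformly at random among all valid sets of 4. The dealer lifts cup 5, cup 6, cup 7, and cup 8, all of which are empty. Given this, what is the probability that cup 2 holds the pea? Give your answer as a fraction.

1/9

Apply Bayes' rule, conditioning on where the pea actually is.
If it is under any of cups 1, 3, 4, and 9 (prior 1/9 each): the dealer has 35 equally likely choices, so probability 1/35; weight (1/9)·(1/35) = 1/315 each.
If it is under cup 2 (prior 1/9): the dealer has 70 equally likely choices, so probability 1/70; weight (1/9)·(1/70) = 1/630.
If it is under any of cups 5, 6, 7, and 8 (prior 1/9 each): that cup was opened and seen not to hold the prize — ruled out; weight (1/9)·0 = 0 each.
The weights sum to 1/70.
So P(the pea under cup 2 | the dealer opened cup 5, cup 6, cup 7, and cup 8) = (1/630) / (1/70) = 1/9.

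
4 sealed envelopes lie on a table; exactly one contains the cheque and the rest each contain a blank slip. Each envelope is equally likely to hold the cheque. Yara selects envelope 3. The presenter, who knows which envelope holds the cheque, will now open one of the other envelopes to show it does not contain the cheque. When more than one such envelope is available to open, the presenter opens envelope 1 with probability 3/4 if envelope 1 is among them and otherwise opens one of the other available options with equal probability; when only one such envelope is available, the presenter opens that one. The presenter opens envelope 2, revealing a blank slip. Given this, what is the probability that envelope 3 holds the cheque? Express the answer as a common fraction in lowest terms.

Consider each possible location of the cheque in turn.
If it is in envelope 1 (prior 1/4): envelope 1 holds the prize so is unavailable; the presenter chooses uniformly among the 2 others, probability 1/2; weight (1/4)·(1/2) = 1/8.
If it is in envelope 2 (prior 1/4): the presenter opened envelope 2, so this case is ruled out; weight (1/4)·0 = 0.
If it is in envelope 3 (prior 1/4): envelope 1 is available but not opened; envelope 2 gets probability (1 − 3/4)/2 = 1/8; weight (1/4)·(1/8) = 1/32.
If it is in envelope 4 (prior 1/4): envelope 1 is available but not opened, probability 1/4; weight (1/4)·(1/4) = 1/16.
The weights sum to 7/32.
So P(the cheque in envelope 3 | the presenter opened envelope 2) = (1/32) / (7/32) = 1/7.

1/7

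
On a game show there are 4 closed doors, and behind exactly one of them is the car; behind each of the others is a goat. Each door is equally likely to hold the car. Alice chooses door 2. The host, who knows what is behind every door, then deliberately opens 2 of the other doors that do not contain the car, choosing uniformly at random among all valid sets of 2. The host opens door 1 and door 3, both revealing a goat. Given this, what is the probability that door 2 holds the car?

Consider each possible location of the car in turn.
If it is behind either of doors 1 and 3 (prior 1/4 each): that door was opened and seen not to hold the prize — ruled out; weight (1/4)·0 = 0 each.
If it is behind door 2 (prior 1/4): the host has 3 equally likely choices, so probability 1/3; weight (1/4)·(1/3) = 1/12.
If it is behind door 4 (prior 1/4): the host has no choice, probability 1; weight (1/4)·1 = 1/4.
The weights sum to 1/3.
So P(the car behind door 2 | the host opened door 1 and door 3) = (1/12) / (1/3) = 1/4.

1/4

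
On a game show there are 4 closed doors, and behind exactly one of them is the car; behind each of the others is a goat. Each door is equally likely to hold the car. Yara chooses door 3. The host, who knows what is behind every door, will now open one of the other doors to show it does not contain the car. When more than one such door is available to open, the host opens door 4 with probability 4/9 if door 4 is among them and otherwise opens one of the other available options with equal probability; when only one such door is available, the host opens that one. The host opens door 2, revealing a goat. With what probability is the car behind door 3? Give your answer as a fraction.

5/24

Condition on the true location of the car.
If it is behind door 1 (prior 1/4): door 4 is available but not opened, probability 5/9; weight (1/4)·(5/9) = 5/36.
If it is behind door 2 (prior 1/4): the host opened door 2, so this case is ruled out; weight (1/4)·0 = 0.
If it is behind door 3 (prior 1/4): door 4 is available but not opened; door 2 gets probability (1 − 4/9)/2 = 5/18; weight (1/4)·(5/18) = 5/72.
If it is behind door 4 (prior 1/4): door 4 holds the prize so is unavailable; the host chooses uniformly among the 2 others, probability 1/2; weight (1/4)·(1/2) = 1/8.
The weights sum to 1/3.
So P(the car behind door 3 | the host opened door 2) = (5/72) / (1/3) = 5/24.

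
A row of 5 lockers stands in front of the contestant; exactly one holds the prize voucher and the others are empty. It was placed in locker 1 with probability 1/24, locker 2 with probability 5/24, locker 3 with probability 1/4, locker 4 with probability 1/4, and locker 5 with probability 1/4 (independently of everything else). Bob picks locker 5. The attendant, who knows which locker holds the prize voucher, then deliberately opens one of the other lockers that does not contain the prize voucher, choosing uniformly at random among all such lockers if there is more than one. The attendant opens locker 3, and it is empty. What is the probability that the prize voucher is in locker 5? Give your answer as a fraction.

Apply Bayes' rule, conditioning on where the prize voucher actually is.
If it is in locker 1 (prior 1/24): the attendant has 3 equally likely choices, so probability 1/3; weight (1/24)·(1/3) = 1/72.
If it is in locker 2 (prior 5/24): the attendant has 3 equally likely choices, so probability 1/3; weight (5/24)·(1/3) = 5/72.
If it is in locker 3 (prior 1/4): the attendant opened locker 3, so this case is ruled out; weight (1/4)·0 = 0.
If it is in locker 4 (prior 1/4): the attendant has 3 equally likely choices, so probability 1/3; weight (1/4)·(1/3) = 1/12.
If it is in locker 5 (prior 1/4): the attendant has 4 equally likely choices, so probability 1/4; weight (1/4)·(1/4) = 1/16.
The weights sum to 11/48.
So P(the prize voucher in locker 5 | the attendant opened locker 3) = (1/16) / (11/48) = 3/11.

3/11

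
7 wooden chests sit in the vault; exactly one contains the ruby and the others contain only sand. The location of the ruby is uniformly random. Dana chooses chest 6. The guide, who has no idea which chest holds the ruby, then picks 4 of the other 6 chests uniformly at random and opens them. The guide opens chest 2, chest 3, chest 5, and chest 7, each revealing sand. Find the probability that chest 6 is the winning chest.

1/3

Consider each possible location of the ruby in turn.
If it is in any of chests 1, 4, and 6 (prior 1/7 each): the guide picks exactly this set with probability 1/15 regardless, and none is the prize; weight (1/7)·(1/15) = 1/105 each.
If it is in any of chests 2, 3, 5, and 7 (prior 1/7 each): that chest was opened and seen not to hold the prize — ruled out; weight (1/7)·0 = 0 each.
The weights sum to 1/35.
So P(the ruby in chest 6 | the guide opened chest 2, chest 3, chest 5, and chest 7) = (1/105) / (1/35) = 1/3.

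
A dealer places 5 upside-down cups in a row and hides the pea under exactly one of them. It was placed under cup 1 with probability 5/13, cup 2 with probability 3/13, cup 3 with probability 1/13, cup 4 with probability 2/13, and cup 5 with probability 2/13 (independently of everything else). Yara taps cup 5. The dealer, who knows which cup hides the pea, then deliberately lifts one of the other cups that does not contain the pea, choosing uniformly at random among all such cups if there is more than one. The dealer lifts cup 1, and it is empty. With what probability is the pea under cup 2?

Consider each possible location of the pea in turn.
If it is under cup 1 (prior 5/13): the dealer opened cup 1, so this case is ruled out; weight (5/13)·0 = 0.
If it is under cup 2 (prior 3/13): the dealer has 3 equally likely choices, so probability 1/3; weight (3/13)·(1/3) = 1/13.
If it is under cup 3 (prior 1/13): the dealer has 3 equally likely choices, so probability 1/3; weight (1/13)·(1/3) = 1/39.
If it is under cup 4 (prior 2/13): the dealer has 3 equally likely choices, so probability 1/3; weight (2/13)·(1/3) = 2/39.
If it is under cup 5 (prior 2/13): the dealer has 4 equally likely choices, so probability 1/4; weight (2/13)·(1/4) = 1/26.
The weights sum to 5/26.
So P(the pea under cup 2 | the dealer opened cup 1) = (1/13) / (5/26) = 2/5.

2/5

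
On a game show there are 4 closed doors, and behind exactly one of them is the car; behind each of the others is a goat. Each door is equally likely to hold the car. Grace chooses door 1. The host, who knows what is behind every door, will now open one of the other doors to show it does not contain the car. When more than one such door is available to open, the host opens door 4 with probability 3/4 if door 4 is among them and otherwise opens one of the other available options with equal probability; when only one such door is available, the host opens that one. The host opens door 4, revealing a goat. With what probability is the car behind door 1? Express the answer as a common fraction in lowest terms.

Condition on the true location of the car.
If it is behind any of doors 1, 2, and 3 (prior 1/4 each): door 4 is available, opened with probability 3/4; weight (1/4)·(3/4) = 3/16 each.
If it is behind door 4 (prior 1/4): the host opened door 4, so this case is ruled out; weight (1/4)·0 = 0.
The weights sum to 9/16.
So P(the car behind door 1 | the host opened door 4) = (3/16) / (9/16) = 1/3.

1/3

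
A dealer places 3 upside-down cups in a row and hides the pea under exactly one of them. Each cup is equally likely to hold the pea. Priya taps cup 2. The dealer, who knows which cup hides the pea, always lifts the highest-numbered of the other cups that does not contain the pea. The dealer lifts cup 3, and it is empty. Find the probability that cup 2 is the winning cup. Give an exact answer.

1/2

Condition on the true location of the pea.
If it is under either of cups 1 and 2 (prior 1/3 each): cup 3 is the highest-numbered option available, probability 1; weight (1/3)·1 = 1/3 each.
If it is under cup 3 (prior 1/3): the dealer opened cup 3, so this case is ruled out; weight (1/3)·0 = 0.
The weights sum to 2/3.
So P(the pea under cup 2 | the dealer opened cup 3) = (1/3) / (2/3) = 1/2.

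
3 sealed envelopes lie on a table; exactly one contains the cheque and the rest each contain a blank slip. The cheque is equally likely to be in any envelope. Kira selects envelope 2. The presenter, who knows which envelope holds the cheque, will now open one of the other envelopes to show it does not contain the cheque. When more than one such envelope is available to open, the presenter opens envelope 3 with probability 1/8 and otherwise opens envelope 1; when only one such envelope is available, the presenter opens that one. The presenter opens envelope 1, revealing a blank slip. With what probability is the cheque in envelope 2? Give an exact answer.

Condition on the true location of the cheque.
If it is in envelope 1 (prior 1/3): the presenter opened envelope 1, so this case is ruled out; weight (1/3)·0 = 0.
If it is in envelope 2 (prior 1/3): envelope 3 is available but not opened, probability 7/8; weight (1/3)·(7/8) = 7/24.
If it is in envelope 3 (prior 1/3): only envelope 1 is available, probability 1; weight (1/3)·1 = 1/3.
The weights sum to 5/8.
So P(the cheque in envelope 2 | the presenter opened envelope 1) = (7/24) / (5/8) = 7/15.

7/15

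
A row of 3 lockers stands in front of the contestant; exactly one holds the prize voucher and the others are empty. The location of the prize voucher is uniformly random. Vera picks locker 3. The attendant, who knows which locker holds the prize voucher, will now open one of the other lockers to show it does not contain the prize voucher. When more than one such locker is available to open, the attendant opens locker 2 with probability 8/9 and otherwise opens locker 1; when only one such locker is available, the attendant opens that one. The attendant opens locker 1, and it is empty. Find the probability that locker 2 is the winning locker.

9/10

Consider each possible location of the prize voucher in turn.
If it is in locker 1 (prior 1/3): the attendant opened locker 1, so this case is ruled out; weight (1/3)·0 = 0.
If it is in locker 2 (prior 1/3): only locker 1 is available, probability 1; weight (1/3)·1 = 1/3.
If it is in locker 3 (prior 1/3): locker 2 is available but not opened, probability 1/9; weight (1/3)·(1/9) = 1/27.
The weights sum to 10/27.
So P(the prize voucher in locker 2 | the attendant opened locker 1) = (1/3) / (10/27) = 9/10.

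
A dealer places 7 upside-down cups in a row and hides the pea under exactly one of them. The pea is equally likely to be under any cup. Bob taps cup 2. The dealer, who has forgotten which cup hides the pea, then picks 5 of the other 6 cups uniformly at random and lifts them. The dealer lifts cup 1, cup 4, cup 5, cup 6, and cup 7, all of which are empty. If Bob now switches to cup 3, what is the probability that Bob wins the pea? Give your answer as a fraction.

Apply Bayes' rule, conditioning on where the pea actually is.
If it is under any of cups 1, 4, 5, 6, and 7 (prior 1/7 each): that cup was opened and seen not to hold the prize — ruled out; weight (1/7)·0 = 0 each.
If it is under either of cups 2 and 3 (prior 1/7 each): the dealer picks exactly this set with probability 1/6 regardless, and none is the prize; weight (1/7)·(1/6) = 1/42 each.
The weights sum to 1/21.
So P(the pea under cup 3 | the dealer opened cup 1, cup 4, cup 5, cup 6, and cup 7) = (1/42) / (1/21) = 1/2.

1/2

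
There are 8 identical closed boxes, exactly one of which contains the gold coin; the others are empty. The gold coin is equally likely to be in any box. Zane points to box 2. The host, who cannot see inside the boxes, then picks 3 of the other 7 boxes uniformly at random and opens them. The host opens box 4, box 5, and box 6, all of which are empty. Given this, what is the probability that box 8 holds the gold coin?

Because the host chose which boxes to open without knowing where the gold coin is, the choice is independent of the prize location. Learning that none of the 3 opened boxes holds the gold coin simply rules out those 3 locations and leaves the remaining 5 boxes still equally likely by symmetry.
So P(the gold coin in box 8) = 1/5.

1/5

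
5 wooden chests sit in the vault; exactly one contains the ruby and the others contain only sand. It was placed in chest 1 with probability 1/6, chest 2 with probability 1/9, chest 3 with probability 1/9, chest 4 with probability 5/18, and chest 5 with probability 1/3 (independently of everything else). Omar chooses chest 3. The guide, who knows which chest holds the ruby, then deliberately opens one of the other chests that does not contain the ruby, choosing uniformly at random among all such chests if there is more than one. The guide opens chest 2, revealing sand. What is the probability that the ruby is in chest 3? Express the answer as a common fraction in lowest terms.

3/31

Condition on the true location of the ruby.
If it is in chest 1 (prior 1/6): the guide has 3 equally likely choices, so probability 1/3; weight (1/6)·(1/3) = 1/18.
If it is in chest 2 (prior 1/9): the guide opened chest 2, so this case is ruled out; weight (1/9)·0 = 0.
If it is in chest 3 (prior 1/9): the guide has 4 equally likely choices, so probability 1/4; weight (1/9)·(1/4) = 1/36.
If it is in chest 4 (prior 5/18): the guide has 3 equally likely choices, so probability 1/3; weight (5/18)·(1/3) = 5/54.
If it is in chest 5 (prior 1/3): the guide has 3 equally likely choices, so probability 1/3; weight (1/3)·(1/3) = 1/9.
The weights sum to 31/108.
So P(the ruby in chest 3 | the guide opened chest 2) = (1/36) / (31/108) = 3/31.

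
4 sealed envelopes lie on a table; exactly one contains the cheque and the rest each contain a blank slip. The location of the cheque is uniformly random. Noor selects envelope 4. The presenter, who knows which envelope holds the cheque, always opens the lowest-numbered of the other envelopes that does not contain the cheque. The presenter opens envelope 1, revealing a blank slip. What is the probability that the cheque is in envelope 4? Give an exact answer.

Apply Bayes' rule, conditioning on where the cheque actually is.
If it is in envelope 1 (prior 1/4): the presenter opened envelope 1, so this case is ruled out; weight (1/4)·0 = 0.
If it is in any of envelopes 2, 3, and 4 (prior 1/4 each): envelope 1 is the lowest-numbered option available, probability 1; weight (1/4)·1 = 1/4 each.
The weights sum to 3/4.
So P(the cheque in envelope 4 | the presenter opened envelope 1) = (1/4) / (3/4) = 1/3.

1/3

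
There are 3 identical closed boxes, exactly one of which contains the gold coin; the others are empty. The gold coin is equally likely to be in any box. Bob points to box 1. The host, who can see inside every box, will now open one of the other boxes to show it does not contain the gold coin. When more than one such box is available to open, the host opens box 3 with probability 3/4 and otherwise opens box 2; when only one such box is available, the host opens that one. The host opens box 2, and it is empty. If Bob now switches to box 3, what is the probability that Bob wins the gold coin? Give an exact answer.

Condition on the true location of the gold coin.
If it is in box 1 (prior 1/3): box 3 is available but not opened, probability 1/4; weight (1/3)·(1/4) = 1/12.
If it is in box 2 (prior 1/3): the host opened box 2, so this case is ruled out; weight (1/3)·0 = 0.
If it is in box 3 (prior 1/3): only box 2 is available, probability 1; weight (1/3)·1 = 1/3.
The weights sum to 5/12.
So P(the gold coin in box 3 | the host opened box 2) = (1/3) / (5/12) = 4/5.

4/5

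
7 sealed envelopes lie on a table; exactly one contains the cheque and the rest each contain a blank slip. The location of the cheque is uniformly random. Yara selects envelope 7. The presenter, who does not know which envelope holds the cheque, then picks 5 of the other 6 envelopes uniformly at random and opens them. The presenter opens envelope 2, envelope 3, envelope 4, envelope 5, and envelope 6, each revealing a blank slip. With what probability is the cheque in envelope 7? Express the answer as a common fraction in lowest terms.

Apply Bayes' rule, conditioning on where the cheque actually is.
If it is in either of envelopes 1 and 7 (prior 1/7 each): the presenter picks exactly this set with probability 1/6 regardless, and none is the prize; weight (1/7)·(1/6) = 1/42 each.
If it is in any of envelopes 2, 3, 4, 5, and 6 (prior 1/7 each): that envelope was opened and seen not to hold the prize — ruled out; weight (1/7)·0 = 0 each.
The weights sum to 1/21.
So P(the cheque in envelope 7 | the presenter opened envelope 2, envelope 3, envelope 4, envelope 5, and envelope 6) = (1/42) / (1/21) = 1/2.

1/2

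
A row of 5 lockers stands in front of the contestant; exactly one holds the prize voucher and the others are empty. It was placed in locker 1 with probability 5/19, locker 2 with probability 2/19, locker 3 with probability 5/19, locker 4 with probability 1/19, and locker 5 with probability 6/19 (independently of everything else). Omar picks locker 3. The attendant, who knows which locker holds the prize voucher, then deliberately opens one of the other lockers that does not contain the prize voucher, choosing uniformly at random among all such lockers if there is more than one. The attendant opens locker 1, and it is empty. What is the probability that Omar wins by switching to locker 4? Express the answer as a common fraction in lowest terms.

4/51

Apply Bayes' rule, conditioning on where the prize voucher actually is.
If it is in locker 1 (prior 5/19): the attendant opened locker 1, so this case is ruled out; weight (5/19)·0 = 0.
If it is in locker 2 (prior 2/19): the attendant has 3 equally likely choices, so probability 1/3; weight (2/19)·(1/3) = 2/57.
If it is in locker 3 (prior 5/19): the attendant has 4 equally likely choices, so probability 1/4; weight (5/19)·(1/4) = 5/76.
If it is in locker 4 (prior 1/19): the attendant has 3 equally likely choices, so probability 1/3; weight (1/19)·(1/3) = 1/57.
If it is in locker 5 (prior 6/19): the attendant has 3 equally likely choices, so probability 1/3; weight (6/19)·(1/3) = 2/19.
The weights sum to 17/76.
So P(the prize voucher in locker 4 | the attendant opened locker 1) = (1/57) / (17/76) = 4/51.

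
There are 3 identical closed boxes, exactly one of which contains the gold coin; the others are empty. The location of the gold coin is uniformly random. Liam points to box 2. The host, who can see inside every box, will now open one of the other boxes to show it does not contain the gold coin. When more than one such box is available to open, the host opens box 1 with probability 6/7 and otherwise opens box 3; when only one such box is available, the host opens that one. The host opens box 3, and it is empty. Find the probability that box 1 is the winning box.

Apply Bayes' rule, conditioning on where the gold coin actually is.
If it is in box 1 (prior 1/3): only box 3 is available, probability 1; weight (1/3)·1 = 1/3.
If it is in box 2 (prior 1/3): box 1 is available but not opened, probability 1/7; weight (1/3)·(1/7) = 1/21.
If it is in box 3 (prior 1/3): the host opened box 3, so this case is ruled out; weight (1/3)·0 = 0.
The weights sum to 8/21.
So P(the gold coin in box 1 | the host opened box 3) = (1/3) / (8/21) = 7/8.

7/8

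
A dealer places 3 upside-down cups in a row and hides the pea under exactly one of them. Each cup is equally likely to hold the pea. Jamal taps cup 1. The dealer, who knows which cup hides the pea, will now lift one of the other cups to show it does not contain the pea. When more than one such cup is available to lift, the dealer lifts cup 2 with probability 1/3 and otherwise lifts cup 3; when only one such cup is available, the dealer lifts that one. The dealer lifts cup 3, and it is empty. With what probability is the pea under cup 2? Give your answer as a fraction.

3/5

Apply Bayes' rule, conditioning on where the pea actually is.
If it is under cup 1 (prior 1/3): cup 2 is available but not opened, probability 2/3; weight (1/3)·(2/3) = 2/9.
If it is under cup 2 (prior 1/3): only cup 3 is available, probability 1; weight (1/3)·1 = 1/3.
If it is under cup 3 (prior 1/3): the dealer opened cup 3, so this case is ruled out; weight (1/3)·0 = 0.
The weights sum to 5/9.
So P(the pea under cup 2 | the dealer opened cup 3) = (1/3) / (5/9) = 3/5.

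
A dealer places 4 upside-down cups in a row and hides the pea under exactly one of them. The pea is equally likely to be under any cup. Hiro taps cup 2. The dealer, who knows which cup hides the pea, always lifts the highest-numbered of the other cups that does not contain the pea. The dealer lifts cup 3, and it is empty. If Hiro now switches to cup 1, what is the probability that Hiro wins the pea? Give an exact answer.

Consider each possible location of the pea in turn.
If it is under either of cups 1 and 2 (prior 1/4 each): the dealer would have opened cup 4 instead, probability 0; weight (1/4)·0 = 0 each.
If it is under cup 3 (prior 1/4): the dealer opened cup 3, so this case is ruled out; weight (1/4)·0 = 0.
If it is under cup 4 (prior 1/4): cup 3 is the highest-numbered option available, probability 1; weight (1/4)·1 = 1/4.
The weights sum to 1/4.
So P(the pea under cup 1 | the dealer opened cup 3) = 0 / (1/4) = 0.

0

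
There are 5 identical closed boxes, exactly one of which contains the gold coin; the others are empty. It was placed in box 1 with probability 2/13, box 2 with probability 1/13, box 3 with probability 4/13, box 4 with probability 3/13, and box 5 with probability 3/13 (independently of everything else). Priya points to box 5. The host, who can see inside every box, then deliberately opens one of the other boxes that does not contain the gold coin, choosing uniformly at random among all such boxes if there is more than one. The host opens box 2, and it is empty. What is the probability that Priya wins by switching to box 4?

4/15

Condition on the true location of the gold coin.
If it is in box 1 (prior 2/13): the host has 3 equally likely choices, so probability 1/3; weight (2/13)·(1/3) = 2/39.
If it is in box 2 (prior 1/13): the host opened box 2, so this case is ruled out; weight (1/13)·0 = 0.
If it is in box 3 (prior 4/13): the host has 3 equally likely choices, so probability 1/3; weight (4/13)·(1/3) = 4/39.
If it is in box 4 (prior 3/13): the host has 3 equally likely choices, so probability 1/3; weight (3/13)·(1/3) = 1/13.
If it is in box 5 (prior 3/13): the host has 4 equally likely choices, so probability 1/4; weight (3/13)·(1/4) = 3/52.
The weights sum to 15/52.
So P(the gold coin in box 4 | the host opened box 2) = (1/13) / (15/52) = 4/15.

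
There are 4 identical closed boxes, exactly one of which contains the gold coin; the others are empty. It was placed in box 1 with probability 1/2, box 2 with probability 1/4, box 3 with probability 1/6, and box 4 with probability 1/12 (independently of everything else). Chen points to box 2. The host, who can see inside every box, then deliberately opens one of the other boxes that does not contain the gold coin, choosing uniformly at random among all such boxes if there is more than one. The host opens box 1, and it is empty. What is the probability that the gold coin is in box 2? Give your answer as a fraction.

Condition on the true location of the gold coin.
If it is in box 1 (prior 1/2): the host opened box 1, so this case is ruled out; weight (1/2)·0 = 0.
If it is in box 2 (prior 1/4): the host has 3 equally likely choices, so probability 1/3; weight (1/4)·(1/3) = 1/12.
If it is in box 3 (prior 1/6): the host has 2 equally likely choices, so probability 1/2; weight (1/6)·(1/2) = 1/12.
If it is in box 4 (prior 1/12): the host has 2 equally likely choices, so probability 1/2; weight (1/12)·(1/2) = 1/24.
The weights sum to 5/24.
So P(the gold coin in box 2 | the host opened box 1) = (1/12) / (5/24) = 2/5.

2/5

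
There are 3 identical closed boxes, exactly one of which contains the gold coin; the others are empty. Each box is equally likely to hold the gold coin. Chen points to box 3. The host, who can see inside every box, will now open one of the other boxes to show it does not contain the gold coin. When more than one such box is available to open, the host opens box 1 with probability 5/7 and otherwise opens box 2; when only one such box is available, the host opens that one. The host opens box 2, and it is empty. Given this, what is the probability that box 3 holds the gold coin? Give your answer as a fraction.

Consider each possible location of the gold coin in turn.
If it is in box 1 (prior 1/3): only box 2 is available, probability 1; weight (1/3)·1 = 1/3.
If it is in box 2 (prior 1/3): the host opened box 2, so this case is ruled out; weight (1/3)·0 = 0.
If it is in box 3 (prior 1/3): box 1 is available but not opened, probability 2/7; weight (1/3)·(2/7) = 2/21.
The weights sum to 3/7.
So P(the gold coin in box 3 | the host opened box 2) = (2/21) / (3/7) = 2/9.

2/9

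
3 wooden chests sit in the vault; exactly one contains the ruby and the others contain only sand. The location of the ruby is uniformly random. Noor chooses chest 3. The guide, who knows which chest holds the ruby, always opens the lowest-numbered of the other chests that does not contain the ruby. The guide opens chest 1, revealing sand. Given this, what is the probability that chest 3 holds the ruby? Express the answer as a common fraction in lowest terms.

1/2

Apply Bayes' rule, conditioning on where the ruby actually is.
If it is in chest 1 (prior 1/3): the guide opened chest 1, so this case is ruled out; weight (1/3)·0 = 0.
If it is in either of chests 2 and 3 (prior 1/3 each): chest 1 is the lowest-numbered option available, probability 1; weight (1/3)·1 = 1/3 each.
The weights sum to 2/3.
So P(the ruby in chest 3 | the guide opened chest 1) = (1/3) / (2/3) = 1/2.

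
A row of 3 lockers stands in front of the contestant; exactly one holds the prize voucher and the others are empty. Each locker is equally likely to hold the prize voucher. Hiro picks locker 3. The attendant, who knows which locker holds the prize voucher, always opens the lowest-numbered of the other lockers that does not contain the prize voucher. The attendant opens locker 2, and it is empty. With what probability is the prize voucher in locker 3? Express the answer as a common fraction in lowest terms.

0

Condition on the true location of the prize voucher.
If it is in locker 1 (prior 1/3): locker 2 is the lowest-numbered option available, probability 1; weight (1/3)·1 = 1/3.
If it is in locker 2 (prior 1/3): the attendant opened locker 2, so this case is ruled out; weight (1/3)·0 = 0.
If it is in locker 3 (prior 1/3): the attendant would have opened locker 1 instead, probability 0; weight (1/3)·0 = 0.
The weights sum to 1/3.
So P(the prize voucher in locker 3 | the attendant opened locker 2) = 0 / (1/3) = 0.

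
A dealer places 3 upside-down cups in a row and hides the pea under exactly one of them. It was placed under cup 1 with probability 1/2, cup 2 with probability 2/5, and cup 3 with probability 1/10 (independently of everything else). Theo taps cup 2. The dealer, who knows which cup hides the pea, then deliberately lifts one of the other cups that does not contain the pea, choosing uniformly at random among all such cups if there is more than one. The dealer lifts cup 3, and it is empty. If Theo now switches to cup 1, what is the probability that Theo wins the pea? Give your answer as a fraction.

5/7

Condition on the true location of the pea.
If it is under cup 1 (prior 1/2): the dealer has no choice, probability 1; weight (1/2)·1 = 1/2.
If it is under cup 2 (prior 2/5): the dealer has 2 equally likely choices, so probability 1/2; weight (2/5)·(1/2) = 1/5.
If it is under cup 3 (prior 1/10): the dealer opened cup 3, so this case is ruled out; weight (1/10)·0 = 0.
The weights sum to 7/10.
So P(the pea under cup 1 | the dealer opened cup 3) = (1/2) / (7/10) = 5/7.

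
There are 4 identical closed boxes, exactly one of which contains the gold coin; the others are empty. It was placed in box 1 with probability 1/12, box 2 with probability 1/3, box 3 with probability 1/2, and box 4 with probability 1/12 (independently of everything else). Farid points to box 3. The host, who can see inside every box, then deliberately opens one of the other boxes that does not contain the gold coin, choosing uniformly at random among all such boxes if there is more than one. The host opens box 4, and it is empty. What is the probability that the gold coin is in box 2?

Apply Bayes' rule, conditioning on where the gold coin actually is.
If it is in box 1 (prior 1/12): the host has 2 equally likely choices, so probability 1/2; weight (1/12)·(1/2) = 1/24.
If it is in box 2 (prior 1/3): the host has 2 equally likely choices, so probability 1/2; weight (1/3)·(1/2) = 1/6.
If it is in box 3 (prior 1/2): the host has 3 equally likely choices, so probability 1/3; weight (1/2)·(1/3) = 1/6.
If it is in box 4 (prior 1/12): the host opened box 4, so this case is ruled out; weight (1/12)·0 = 0.
The weights sum to 3/8.
So P(the gold coin in box 2 | the host opened box 4) = (1/6) / (3/8) = 4/9.

4/9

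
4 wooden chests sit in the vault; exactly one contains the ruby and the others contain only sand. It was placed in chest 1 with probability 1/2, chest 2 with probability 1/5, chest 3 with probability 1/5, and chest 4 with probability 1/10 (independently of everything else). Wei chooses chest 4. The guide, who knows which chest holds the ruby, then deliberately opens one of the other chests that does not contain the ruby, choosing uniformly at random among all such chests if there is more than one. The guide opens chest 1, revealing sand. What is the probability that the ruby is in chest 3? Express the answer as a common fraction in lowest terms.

Apply Bayes' rule, conditioning on where the ruby actually is.
If it is in chest 1 (prior 1/2): the guide opened chest 1, so this case is ruled out; weight (1/2)·0 = 0.
If it is in either of chests 2 and 3 (prior 1/5 each): the guide has 2 equally likely choices, so probability 1/2; weight (1/5)·(1/2) = 1/10 each.
If it is in chest 4 (prior 1/10): the guide has 3 equally likely choices, so probability 1/3; weight (1/10)·(1/3) = 1/30.
The weights sum to 7/30.
So P(the ruby in chest 3 | the guide opened chest 1) = (1/10) / (7/30) = 3/7.

3/7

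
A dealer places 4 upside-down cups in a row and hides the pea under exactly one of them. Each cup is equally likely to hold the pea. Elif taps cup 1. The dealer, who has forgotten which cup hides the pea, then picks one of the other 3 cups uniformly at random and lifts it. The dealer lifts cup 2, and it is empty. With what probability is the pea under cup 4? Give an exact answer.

1/3

Consider each possible location of the pea in turn.
If it is under any of cups 1, 3, and 4 (prior 1/4 each): the dealer picks cup 2 with probability 1/3 regardless, and it is not the prize; weight (1/4)·(1/3) = 1/12 each.
If it is under cup 2 (prior 1/4): the dealer opened cup 2, so this case is ruled out; weight (1/4)·0 = 0.
The weights sum to 1/4.
So P(the pea under cup 4 | the dealer opened cup 2) = (1/12) / (1/4) = 1/3.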